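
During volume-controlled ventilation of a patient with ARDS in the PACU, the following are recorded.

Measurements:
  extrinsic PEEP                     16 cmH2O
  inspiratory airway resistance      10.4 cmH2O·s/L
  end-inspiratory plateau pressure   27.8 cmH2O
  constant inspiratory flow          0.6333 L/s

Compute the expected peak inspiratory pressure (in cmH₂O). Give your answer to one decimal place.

34.4

PIP = Pplat + Raw × flow = 27.8 + 10.4 × 0.6333 = 27.8 + 6.586 = 34.386 cmH2O.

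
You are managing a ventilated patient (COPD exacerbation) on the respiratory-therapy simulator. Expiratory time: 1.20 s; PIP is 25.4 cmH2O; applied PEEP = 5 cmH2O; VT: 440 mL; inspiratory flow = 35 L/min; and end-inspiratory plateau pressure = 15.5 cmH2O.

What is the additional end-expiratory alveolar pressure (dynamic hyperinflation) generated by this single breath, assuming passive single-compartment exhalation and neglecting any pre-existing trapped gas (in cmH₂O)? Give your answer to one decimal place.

Flow: 35 L/min ÷ 60 = 0.5833 L/s.
R = (PIP − Pplat)/V̇ = (25.4 − 15.5) / 0.5833 = 9.9/0.5833 = 16.972 cmH2O·s/L.
C = Vt/(Pplat − PEEP) = 440.0 / (15.5 − 5) = 440.0/10.5 = 41.905 mL/cmH2O.
τ = R × C = 16.972 × 0.04191 L/cmH2O = 0.7113 s.
Fraction remaining = e^(−Te/τ) = e^(−1.20/0.7113) = 0.1851; trapped volume = 440.0 × 0.1851 = 81.444 mL.
Additional alveolar pressure from trapping ≈ V_trapped / C = 81.444 / 41.905 = 1.944 cmH2O.

1.9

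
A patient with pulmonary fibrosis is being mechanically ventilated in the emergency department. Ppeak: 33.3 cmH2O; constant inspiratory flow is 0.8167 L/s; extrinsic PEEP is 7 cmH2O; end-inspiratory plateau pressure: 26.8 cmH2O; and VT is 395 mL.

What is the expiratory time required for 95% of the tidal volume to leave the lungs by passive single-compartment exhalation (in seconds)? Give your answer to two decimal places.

0.48

R = (PIP − Pplat)/V̇ = (33.3 − 26.8) / 0.8167 = 6.5/0.8167 = 7.959 cmH2O·s/L.
C = Vt/(Pplat − PEEP) = 395.0 / (26.8 − 7) = 395.0/19.8 = 19.949 mL/cmH2O.
τ = R × C = 7.959 × 0.01995 L/cmH2O = 0.1588 s.
t = −τ·ln(1 − 0.95) = −0.1588·ln(0.05) = 0.4757 s.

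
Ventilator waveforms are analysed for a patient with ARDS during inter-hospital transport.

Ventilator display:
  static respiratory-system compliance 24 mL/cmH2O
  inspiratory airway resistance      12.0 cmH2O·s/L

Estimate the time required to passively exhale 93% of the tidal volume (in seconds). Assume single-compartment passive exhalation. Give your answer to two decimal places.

τ = R × C = 12.0 × 24 mL/cmH2O = 12.0 × 0.024 L/cmH2O = 0.288 s.
Exhaled fraction f = 1 − e^(−t/τ) → t = −τ·ln(1 − f) = −0.288·ln(0.07) = 0.7659 s.

0.77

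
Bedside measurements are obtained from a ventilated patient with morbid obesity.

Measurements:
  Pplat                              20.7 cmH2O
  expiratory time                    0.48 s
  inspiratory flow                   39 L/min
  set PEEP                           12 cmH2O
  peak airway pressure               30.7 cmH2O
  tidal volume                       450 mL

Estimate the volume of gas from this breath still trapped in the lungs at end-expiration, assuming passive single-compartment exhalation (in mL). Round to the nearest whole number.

Flow: 39 L/min ÷ 60 = 0.65 L/s.
R = (PIP − Pplat)/V̇ = (30.7 − 20.7) / 0.65 = 10.0/0.65 = 15.385 cmH2O·s/L.
C = Vt/(Pplat − PEEP) = 450.0 / (20.7 − 12) = 450.0/8.7 = 51.724 mL/cmH2O.
τ = R × C = 15.385 × 0.05172 L/cmH2O = 0.7957 s.
Fraction remaining = e^(−Te/τ) = e^(−0.48/0.7957) = 0.547.
Trapped volume = 450.0 × 0.547 = 246.15 mL.

246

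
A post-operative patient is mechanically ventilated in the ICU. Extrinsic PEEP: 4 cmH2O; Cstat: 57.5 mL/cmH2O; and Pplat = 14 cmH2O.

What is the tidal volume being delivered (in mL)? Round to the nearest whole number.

Vt = Cstat × (Pplat − PEEP) = 57.5 × (14 − 4) = 57.5 × 10.0 = 575.0 mL.

575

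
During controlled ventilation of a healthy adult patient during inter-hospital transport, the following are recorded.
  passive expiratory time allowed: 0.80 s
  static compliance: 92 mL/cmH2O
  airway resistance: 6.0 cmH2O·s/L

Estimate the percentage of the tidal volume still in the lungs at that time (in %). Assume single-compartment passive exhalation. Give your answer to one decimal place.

23.5

τ = R × C = 6.0 × 92 mL/cmH2O = 6.0 × 0.092 L/cmH2O = 0.552 s.
Passive exhalation: V(t)/V₀ = e^(−t/τ) = e^(−0.80/0.552) = 0.2347.
Fraction remaining = 0.2347 → 23.47%.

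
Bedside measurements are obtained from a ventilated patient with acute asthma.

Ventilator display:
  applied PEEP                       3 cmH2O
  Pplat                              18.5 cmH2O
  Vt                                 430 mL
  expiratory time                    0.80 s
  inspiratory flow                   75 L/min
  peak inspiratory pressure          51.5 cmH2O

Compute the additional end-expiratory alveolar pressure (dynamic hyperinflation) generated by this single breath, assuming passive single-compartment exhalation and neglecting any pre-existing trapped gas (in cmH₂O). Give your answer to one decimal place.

5.2

Flow: 75 L/min ÷ 60 = 1.25 L/s.
R = (PIP − Pplat)/V̇ = (51.5 − 18.5) / 1.25 = 33.0/1.25 = 26.4 cmH2O·s/L.
C = Vt/(Pplat − PEEP) = 430.0 / (18.5 − 3) = 430.0/15.5 = 27.742 mL/cmH2O.
τ = R × C = 26.4 × 0.02774 L/cmH2O = 0.7323 s.
Fraction remaining = e^(−Te/τ) = e^(−0.80/0.7323) = 0.3354; trapped volume = 430.0 × 0.3354 = 144.22 mL.
Additional alveolar pressure from trapping ≈ V_trapped / C = 144.22 / 27.742 = 5.199 cmH2O.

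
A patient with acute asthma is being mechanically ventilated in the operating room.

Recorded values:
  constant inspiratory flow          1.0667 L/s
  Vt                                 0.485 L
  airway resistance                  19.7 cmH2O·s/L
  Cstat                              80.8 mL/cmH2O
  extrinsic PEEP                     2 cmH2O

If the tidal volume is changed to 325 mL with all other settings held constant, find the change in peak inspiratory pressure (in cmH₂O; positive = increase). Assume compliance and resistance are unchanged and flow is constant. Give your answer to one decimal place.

-2.0

PIP = Vt/C + R·V̇ + PEEP (constant-flow equation of motion).
Only the elastic term changes: ΔPIP = ΔVt / C = (325 − 485) / 80.8 = -1.98 cmH2O.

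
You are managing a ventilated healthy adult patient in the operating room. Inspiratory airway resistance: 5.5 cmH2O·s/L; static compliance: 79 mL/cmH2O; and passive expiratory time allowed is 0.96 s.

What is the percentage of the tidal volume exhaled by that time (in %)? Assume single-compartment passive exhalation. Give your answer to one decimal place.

89.0

τ = R × C = 5.5 × 79 mL/cmH2O = 5.5 × 0.079 L/cmH2O = 0.4345 s.
Passive exhalation: V(t)/V₀ = e^(−t/τ) = e^(−0.96/0.4345) = 0.1098.
Fraction exhaled = 1 − 0.1098 = 0.8902 → 89.02%.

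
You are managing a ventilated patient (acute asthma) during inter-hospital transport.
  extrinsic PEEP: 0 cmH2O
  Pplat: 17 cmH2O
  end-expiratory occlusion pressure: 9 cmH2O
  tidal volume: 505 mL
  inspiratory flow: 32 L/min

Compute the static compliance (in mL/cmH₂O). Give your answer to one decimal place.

63.1

End-expiratory occlusion gives total PEEP = 9 cmH2O (intrinsic PEEP = 9 − 0 = 9). Use total PEEP for the elastic gradient.
Cstat = Vt / (Pplat − PEEPtotal) = 505 / (17 − 9) = 505 / 8.0 = 63.125 mL/cmH2O.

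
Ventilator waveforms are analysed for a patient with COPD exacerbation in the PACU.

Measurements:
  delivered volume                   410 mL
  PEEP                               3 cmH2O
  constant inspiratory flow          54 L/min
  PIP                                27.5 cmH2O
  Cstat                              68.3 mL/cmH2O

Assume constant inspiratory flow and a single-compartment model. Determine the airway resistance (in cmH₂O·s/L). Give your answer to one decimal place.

20.6

Flow: 54 L/min ÷ 60 = 0.9 L/s.
Equation of motion (constant flow): PIP = Vt/C + R·V̇ + PEEP.
R·V̇ = PIP − Vt/C − PEEP = 27.5 − 410/68.3 − 3 = 27.5 − 6.003 − 3 = 18.497 cmH2O.
R = 18.497 / 0.9 = 20.552 cmH2O·s/L.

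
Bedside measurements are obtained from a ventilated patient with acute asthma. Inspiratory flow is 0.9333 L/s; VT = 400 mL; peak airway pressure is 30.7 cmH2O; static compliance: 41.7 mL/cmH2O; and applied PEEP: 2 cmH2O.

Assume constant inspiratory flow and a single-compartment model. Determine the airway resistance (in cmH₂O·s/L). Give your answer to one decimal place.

20.5

Equation of motion (constant flow): PIP = Vt/C + R·V̇ + PEEP.
R·V̇ = PIP − Vt/C − PEEP = 30.7 − 400/41.7 − 2 = 30.7 − 9.592 − 2 = 19.108 cmH2O.
R = 19.108 / 0.9333 = 20.474 cmH2O·s/L.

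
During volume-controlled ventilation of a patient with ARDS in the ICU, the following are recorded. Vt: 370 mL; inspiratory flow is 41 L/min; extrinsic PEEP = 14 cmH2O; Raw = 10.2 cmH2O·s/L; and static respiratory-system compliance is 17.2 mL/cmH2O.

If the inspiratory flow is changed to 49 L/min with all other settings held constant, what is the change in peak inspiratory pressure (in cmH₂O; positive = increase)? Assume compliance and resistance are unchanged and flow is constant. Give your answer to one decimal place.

Flow: 41 L/min ÷ 60 = 0.6833 L/s.
New flow: 49 L/min ÷ 60 = 0.8167 L/s.
PIP = Vt/C + R·V̇ + PEEP (constant-flow equation of motion).
Only the resistive term changes: ΔPIP = R × ΔV̇ = 10.2 × (0.8167 − 0.6833) = 10.2 × 0.1334 = 1.361 cmH2O.

1.4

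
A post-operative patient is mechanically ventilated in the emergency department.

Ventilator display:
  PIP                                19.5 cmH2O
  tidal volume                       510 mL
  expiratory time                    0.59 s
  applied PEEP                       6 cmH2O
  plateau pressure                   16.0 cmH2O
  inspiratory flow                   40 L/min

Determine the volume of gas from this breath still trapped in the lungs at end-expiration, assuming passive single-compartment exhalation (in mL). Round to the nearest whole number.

Flow: 40 L/min ÷ 60 = 0.6667 L/s.
R = (PIP − Pplat)/V̇ = (19.5 − 16.0) / 0.6667 = 3.5/0.6667 = 5.25 cmH2O·s/L.
C = Vt/(Pplat − PEEP) = 510.0 / (16.0 − 6) = 510.0/10.0 = 51.0 mL/cmH2O.
τ = R × C = 5.25 × 0.051 L/cmH2O = 0.2678 s.
Fraction remaining = e^(−Te/τ) = e^(−0.59/0.2678) = 0.1105.
Trapped volume = 510.0 × 0.1105 = 56.355 mL.

56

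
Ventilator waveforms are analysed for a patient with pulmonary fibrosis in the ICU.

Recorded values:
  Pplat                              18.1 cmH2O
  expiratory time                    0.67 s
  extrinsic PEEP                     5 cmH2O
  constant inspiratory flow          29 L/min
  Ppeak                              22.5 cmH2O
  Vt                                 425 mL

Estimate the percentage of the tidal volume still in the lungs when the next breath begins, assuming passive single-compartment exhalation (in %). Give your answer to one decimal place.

10.3

Flow: 29 L/min ÷ 60 = 0.4833 L/s.
R = (PIP − Pplat)/V̇ = (22.5 − 18.1) / 0.4833 = 4.4/0.4833 = 9.104 cmH2O·s/L.
C = Vt/(Pplat − PEEP) = 425.0 / (18.1 − 5) = 425.0/13.1 = 32.443 mL/cmH2O.
τ = R × C = 9.104 × 0.03244 L/cmH2O = 0.2953 s.
Fraction remaining at end-expiration = e^(−Te/τ) = e^(−0.67/0.2953) = 0.1034 → 10.34%.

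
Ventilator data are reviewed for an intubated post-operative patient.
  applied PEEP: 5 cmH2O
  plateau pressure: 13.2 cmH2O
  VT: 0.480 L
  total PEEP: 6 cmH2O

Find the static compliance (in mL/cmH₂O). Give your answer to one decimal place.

66.7

End-expiratory occlusion gives total PEEP = 6 cmH2O (intrinsic PEEP = 6 − 5 = 1). Use total PEEP for the elastic gradient.
Cstat = Vt / (Pplat − PEEPtotal) = 480 / (13.2 − 6) = 480 / 7.2 = 66.667 mL/cmH2O.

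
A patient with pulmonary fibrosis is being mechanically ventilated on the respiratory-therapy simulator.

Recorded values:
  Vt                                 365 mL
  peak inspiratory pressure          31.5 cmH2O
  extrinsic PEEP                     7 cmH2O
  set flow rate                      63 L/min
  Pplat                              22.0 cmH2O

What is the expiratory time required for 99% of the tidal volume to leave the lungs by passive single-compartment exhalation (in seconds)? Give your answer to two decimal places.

1.01

Flow: 63 L/min ÷ 60 = 1.05 L/s.
R = (PIP − Pplat)/V̇ = (31.5 − 22.0) / 1.05 = 9.5/1.05 = 9.048 cmH2O·s/L.
C = Vt/(Pplat − PEEP) = 365.0 / (22.0 − 7) = 365.0/15.0 = 24.333 mL/cmH2O.
τ = R × C = 9.048 × 0.02433 L/cmH2O = 0.2201 s.
t = −τ·ln(1 − 0.99) = −0.2201·ln(0.01) = 1.014 s.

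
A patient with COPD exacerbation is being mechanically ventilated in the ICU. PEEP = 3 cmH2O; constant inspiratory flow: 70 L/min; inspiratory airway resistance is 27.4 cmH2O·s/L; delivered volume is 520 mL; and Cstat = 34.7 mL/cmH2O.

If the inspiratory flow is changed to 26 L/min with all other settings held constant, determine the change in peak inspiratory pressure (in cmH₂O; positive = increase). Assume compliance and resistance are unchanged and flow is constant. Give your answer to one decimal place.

Flow: 70 L/min ÷ 60 = 1.1667 L/s.
New flow: 26 L/min ÷ 60 = 0.4333 L/s.
PIP = Vt/C + R·V̇ + PEEP (constant-flow equation of motion).
Only the resistive term changes: ΔPIP = R × ΔV̇ = 27.4 × (0.4333 − 1.1667) = 27.4 × -0.7334 = -20.095 cmH2O.

-20.1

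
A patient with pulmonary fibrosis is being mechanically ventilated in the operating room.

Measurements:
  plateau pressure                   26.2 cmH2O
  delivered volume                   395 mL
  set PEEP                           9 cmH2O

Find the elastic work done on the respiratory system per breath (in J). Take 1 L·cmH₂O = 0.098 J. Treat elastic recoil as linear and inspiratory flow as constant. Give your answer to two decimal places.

Elastic work ≈ ½ × (Pplat − PEEP) × Vt = 0.5 × (26.2 − 9) × 0.395 L = 0.5 × 17.2 × 0.395 = 3.397 L·cmH2O.
× 0.098 J/(L·cmH2O) → 0.3329 J.

0.33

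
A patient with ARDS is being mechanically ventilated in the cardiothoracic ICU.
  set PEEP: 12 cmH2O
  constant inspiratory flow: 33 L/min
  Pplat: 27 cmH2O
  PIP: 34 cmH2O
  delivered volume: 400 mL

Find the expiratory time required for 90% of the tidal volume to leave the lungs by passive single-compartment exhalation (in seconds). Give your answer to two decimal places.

Flow: 33 L/min ÷ 60 = 0.55 L/s.
R = (PIP − Pplat)/V̇ = (34 − 27) / 0.55 = 7.0/0.55 = 12.727 cmH2O·s/L.
C = Vt/(Pplat − PEEP) = 400.0 / (27 − 12) = 400.0/15.0 = 26.667 mL/cmH2O.
τ = R × C = 12.727 × 0.02667 L/cmH2O = 0.3394 s.
t = −τ·ln(1 − 0.90) = −0.3394·ln(0.1) = 0.7815 s.

0.78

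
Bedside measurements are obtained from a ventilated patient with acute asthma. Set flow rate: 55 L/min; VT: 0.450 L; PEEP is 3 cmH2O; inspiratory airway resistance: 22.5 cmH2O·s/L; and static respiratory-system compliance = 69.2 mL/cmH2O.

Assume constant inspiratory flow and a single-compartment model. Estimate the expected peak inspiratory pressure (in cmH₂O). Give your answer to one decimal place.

Flow: 55 L/min ÷ 60 = 0.9167 L/s.
Equation of motion (constant flow): PIP = Vt/C + R·V̇ + PEEP.
PIP = 450/69.2 + 22.5×0.9167 + 3 = 6.503 + 20.626 + 3 = 30.129 cmH2O.

30.1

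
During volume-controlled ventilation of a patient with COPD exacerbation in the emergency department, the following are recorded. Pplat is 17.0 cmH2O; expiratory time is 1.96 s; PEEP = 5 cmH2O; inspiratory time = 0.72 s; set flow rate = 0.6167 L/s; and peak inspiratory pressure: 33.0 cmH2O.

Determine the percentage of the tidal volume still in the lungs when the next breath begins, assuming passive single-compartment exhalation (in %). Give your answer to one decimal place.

Vt = flow × Ti = 0.6167 L/s × 0.72 s × 1000 mL/L = 444.02 mL.
R = (PIP − Pplat)/V̇ = (33.0 − 17.0) / 0.6167 = 16.0/0.6167 = 25.945 cmH2O·s/L.
C = Vt/(Pplat − PEEP) = 444.02 / (17.0 − 5) = 444.02/12.0 = 37.002 mL/cmH2O.
τ = R × C = 25.945 × 0.037 L/cmH2O = 0.96 s.
Fraction remaining at end-expiration = e^(−Te/τ) = e^(−1.96/0.96) = 0.1298 → 12.98%.

13.0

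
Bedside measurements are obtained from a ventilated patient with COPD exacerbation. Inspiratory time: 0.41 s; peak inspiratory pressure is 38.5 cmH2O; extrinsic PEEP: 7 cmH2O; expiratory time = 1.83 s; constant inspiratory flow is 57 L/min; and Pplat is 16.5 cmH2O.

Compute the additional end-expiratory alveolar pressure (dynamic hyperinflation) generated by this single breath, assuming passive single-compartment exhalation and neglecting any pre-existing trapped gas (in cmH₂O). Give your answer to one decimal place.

1.4

Flow: 57 L/min ÷ 60 = 0.95 L/s.
Vt = flow × Ti = 0.95 L/s × 0.41 s × 1000 mL/L = 389.5 mL.
R = (PIP − Pplat)/V̇ = (38.5 − 16.5) / 0.95 = 22.0/0.95 = 23.158 cmH2O·s/L.
C = Vt/(Pplat − PEEP) = 389.5 / (16.5 − 7) = 389.5/9.5 = 41.0 mL/cmH2O.
τ = R × C = 23.158 × 0.041 L/cmH2O = 0.9495 s.
Fraction remaining = e^(−Te/τ) = e^(−1.83/0.9495) = 0.1455; trapped volume = 389.5 × 0.1455 = 56.672 mL.
Additional alveolar pressure from trapping ≈ V_trapped / C = 56.672 / 41.0 = 1.382 cmH2O.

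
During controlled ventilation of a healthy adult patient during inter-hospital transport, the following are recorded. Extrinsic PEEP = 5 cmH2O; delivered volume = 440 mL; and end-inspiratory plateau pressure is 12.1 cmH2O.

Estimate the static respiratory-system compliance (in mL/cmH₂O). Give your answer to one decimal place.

62.0

Cstat = Vt / (Pplat − PEEP) = 440 / (12.1 − 5) = 440 / 7.1 = 61.972 mL/cmH2O.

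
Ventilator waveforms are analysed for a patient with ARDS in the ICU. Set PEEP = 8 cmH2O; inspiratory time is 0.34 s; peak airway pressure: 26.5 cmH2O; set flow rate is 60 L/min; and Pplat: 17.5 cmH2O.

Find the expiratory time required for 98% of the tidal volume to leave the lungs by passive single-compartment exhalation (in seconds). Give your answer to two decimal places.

1.26

Flow: 60 L/min ÷ 60 = 1 L/s.
Vt = flow × Ti = 1 L/s × 0.34 s × 1000 mL/L = 340.0 mL.
R = (PIP − Pplat)/V̇ = (26.5 − 17.5) / 1 = 9.0/1 = 9.0 cmH2O·s/L.
C = Vt/(Pplat − PEEP) = 340.0 / (17.5 − 8) = 340.0/9.5 = 35.789 mL/cmH2O.
τ = R × C = 9.0 × 0.03579 L/cmH2O = 0.3221 s.
t = −τ·ln(1 − 0.98) = −0.3221·ln(0.02) = 1.26 s.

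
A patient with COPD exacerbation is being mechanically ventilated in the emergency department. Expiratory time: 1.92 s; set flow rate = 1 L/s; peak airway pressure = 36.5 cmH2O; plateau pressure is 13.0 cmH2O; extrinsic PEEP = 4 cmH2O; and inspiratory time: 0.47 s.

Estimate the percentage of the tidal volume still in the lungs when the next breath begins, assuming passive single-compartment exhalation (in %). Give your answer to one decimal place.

20.9

Vt = flow × Ti = 1 L/s × 0.47 s × 1000 mL/L = 470.0 mL.
R = (PIP − Pplat)/V̇ = (36.5 − 13.0) / 1 = 23.5/1 = 23.5 cmH2O·s/L.
C = Vt/(Pplat − PEEP) = 470.0 / (13.0 − 4) = 470.0/9.0 = 52.222 mL/cmH2O.
τ = R × C = 23.5 × 0.05222 L/cmH2O = 1.227 s.
Fraction remaining at end-expiration = e^(−Te/τ) = e^(−1.92/1.227) = 0.2091 → 20.91%.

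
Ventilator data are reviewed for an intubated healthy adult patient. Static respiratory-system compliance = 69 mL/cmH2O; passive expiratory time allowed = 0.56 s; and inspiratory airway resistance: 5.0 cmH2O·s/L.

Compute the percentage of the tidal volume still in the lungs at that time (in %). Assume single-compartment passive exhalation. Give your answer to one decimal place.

τ = R × C = 5.0 × 69 mL/cmH2O = 5.0 × 0.069 L/cmH2O = 0.345 s.
Passive exhalation: V(t)/V₀ = e^(−t/τ) = e^(−0.56/0.345) = 0.1973.
Fraction remaining = 0.1973 → 19.73%.

19.7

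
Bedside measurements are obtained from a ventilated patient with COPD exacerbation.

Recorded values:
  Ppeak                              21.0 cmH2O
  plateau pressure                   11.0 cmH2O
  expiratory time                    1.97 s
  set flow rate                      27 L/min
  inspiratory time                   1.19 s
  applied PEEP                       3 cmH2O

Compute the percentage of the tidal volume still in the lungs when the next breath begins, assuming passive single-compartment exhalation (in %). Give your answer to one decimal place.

26.6

Flow: 27 L/min ÷ 60 = 0.45 L/s.
Vt = flow × Ti = 0.45 L/s × 1.19 s × 1000 mL/L = 535.5 mL.
R = (PIP − Pplat)/V̇ = (21.0 − 11.0) / 0.45 = 10.0/0.45 = 22.222 cmH2O·s/L.
C = Vt/(Pplat − PEEP) = 535.5 / (11.0 − 3) = 535.5/8.0 = 66.938 mL/cmH2O.
τ = R × C = 22.222 × 0.06694 L/cmH2O = 1.488 s.
Fraction remaining at end-expiration = e^(−Te/τ) = e^(−1.97/1.488) = 0.2661 → 26.61%.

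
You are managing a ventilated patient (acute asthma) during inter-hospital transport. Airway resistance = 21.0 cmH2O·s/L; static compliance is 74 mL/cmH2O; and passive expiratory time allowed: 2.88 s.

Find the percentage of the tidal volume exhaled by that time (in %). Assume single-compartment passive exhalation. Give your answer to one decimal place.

84.3

τ = R × C = 21.0 × 74 mL/cmH2O = 21.0 × 0.074 L/cmH2O = 1.554 s.
Passive exhalation: V(t)/V₀ = e^(−t/τ) = e^(−2.88/1.554) = 0.1567.
Fraction exhaled = 1 − 0.1567 = 0.8433 → 84.33%.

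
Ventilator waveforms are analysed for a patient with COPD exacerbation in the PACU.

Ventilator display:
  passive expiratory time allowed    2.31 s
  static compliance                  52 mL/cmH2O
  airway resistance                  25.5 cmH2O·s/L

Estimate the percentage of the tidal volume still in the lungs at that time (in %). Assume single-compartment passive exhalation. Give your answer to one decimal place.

17.5

τ = R × C = 25.5 × 52 mL/cmH2O = 25.5 × 0.052 L/cmH2O = 1.326 s.
Passive exhalation: V(t)/V₀ = e^(−t/τ) = e^(−2.31/1.326) = 0.1752.
Fraction remaining = 0.1752 → 17.52%.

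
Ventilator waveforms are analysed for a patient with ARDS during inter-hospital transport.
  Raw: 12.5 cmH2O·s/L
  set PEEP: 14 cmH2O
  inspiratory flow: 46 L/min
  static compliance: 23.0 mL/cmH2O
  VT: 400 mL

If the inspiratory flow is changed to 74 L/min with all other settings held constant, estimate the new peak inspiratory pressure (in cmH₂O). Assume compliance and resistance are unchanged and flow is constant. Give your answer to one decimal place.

46.8

Flow: 46 L/min ÷ 60 = 0.7667 L/s.
New flow: 74 L/min ÷ 60 = 1.2333 L/s.
PIP = Vt/C + R·V̇ + PEEP (constant-flow equation of motion).
Only the resistive term changes: ΔPIP = R × ΔV̇ = 12.5 × (1.2333 − 0.7667) = 12.5 × 0.4666 = 5.833 cmH2O.
Original PIP = 400/23.0 + 12.5×0.7667 + 14 = 40.975 cmH2O; new PIP = 40.975 + (5.833) = 46.808 cmH2O.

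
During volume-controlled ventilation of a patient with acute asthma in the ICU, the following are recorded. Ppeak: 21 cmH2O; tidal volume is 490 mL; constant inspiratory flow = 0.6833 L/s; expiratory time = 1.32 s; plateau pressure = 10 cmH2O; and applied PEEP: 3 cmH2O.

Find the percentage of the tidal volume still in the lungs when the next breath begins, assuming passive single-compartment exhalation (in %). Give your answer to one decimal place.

31.0

R = (PIP − Pplat)/V̇ = (21 − 10) / 0.6833 = 11.0/0.6833 = 16.098 cmH2O·s/L.
C = Vt/(Pplat − PEEP) = 490.0 / (10 − 3) = 490.0/7.0 = 70.0 mL/cmH2O.
τ = R × C = 16.098 × 0.07 L/cmH2O = 1.127 s.
Fraction remaining at end-expiration = e^(−Te/τ) = e^(−1.32/1.127) = 0.31 → 31.0%.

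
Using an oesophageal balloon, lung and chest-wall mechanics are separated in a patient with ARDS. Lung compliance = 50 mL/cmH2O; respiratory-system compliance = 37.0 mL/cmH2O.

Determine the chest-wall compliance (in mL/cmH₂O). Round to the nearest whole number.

142

1/Ccw = 1/Crs − 1/CL.
1/Ccw = 1/37.0 − 1/50 = 0.007027.
Ccw = 142.31 mL/cmH2O.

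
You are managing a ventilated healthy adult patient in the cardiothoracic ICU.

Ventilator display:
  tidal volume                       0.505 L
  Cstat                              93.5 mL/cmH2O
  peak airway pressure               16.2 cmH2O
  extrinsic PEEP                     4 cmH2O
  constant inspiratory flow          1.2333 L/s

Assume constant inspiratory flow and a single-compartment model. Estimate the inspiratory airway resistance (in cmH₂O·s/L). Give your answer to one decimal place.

5.5

Equation of motion (constant flow): PIP = Vt/C + R·V̇ + PEEP.
R·V̇ = PIP − Vt/C − PEEP = 16.2 − 505/93.5 − 4 = 16.2 − 5.401 − 4 = 6.799 cmH2O.
R = 6.799 / 1.2333 = 5.513 cmH2O·s/L.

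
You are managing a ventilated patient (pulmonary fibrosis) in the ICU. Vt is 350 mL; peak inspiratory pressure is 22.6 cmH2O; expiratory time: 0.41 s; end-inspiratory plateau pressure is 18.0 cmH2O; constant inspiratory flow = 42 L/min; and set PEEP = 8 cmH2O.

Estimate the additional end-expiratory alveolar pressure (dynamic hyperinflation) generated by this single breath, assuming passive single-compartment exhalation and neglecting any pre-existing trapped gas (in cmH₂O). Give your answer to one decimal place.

Flow: 42 L/min ÷ 60 = 0.7 L/s.
R = (PIP − Pplat)/V̇ = (22.6 − 18.0) / 0.7 = 4.6/0.7 = 6.571 cmH2O·s/L.
C = Vt/(Pplat − PEEP) = 350.0 / (18.0 − 8) = 350.0/10.0 = 35.0 mL/cmH2O.
τ = R × C = 6.571 × 0.035 L/cmH2O = 0.23 s.
Fraction remaining = e^(−Te/τ) = e^(−0.41/0.23) = 0.1682; trapped volume = 350.0 × 0.1682 = 58.87 mL.
Additional alveolar pressure from trapping ≈ V_trapped / C = 58.87 / 35.0 = 1.682 cmH2O.

1.7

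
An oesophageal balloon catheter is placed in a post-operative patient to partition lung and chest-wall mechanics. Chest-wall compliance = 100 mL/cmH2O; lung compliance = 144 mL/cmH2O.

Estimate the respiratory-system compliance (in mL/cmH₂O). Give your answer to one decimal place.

Lung and chest wall are elastances in series: 1/Crs = 1/CL + 1/Ccw.
1/Crs = 1/144 + 1/100 = 0.01694.
Crs = 59.032 mL/cmH2O.

59.0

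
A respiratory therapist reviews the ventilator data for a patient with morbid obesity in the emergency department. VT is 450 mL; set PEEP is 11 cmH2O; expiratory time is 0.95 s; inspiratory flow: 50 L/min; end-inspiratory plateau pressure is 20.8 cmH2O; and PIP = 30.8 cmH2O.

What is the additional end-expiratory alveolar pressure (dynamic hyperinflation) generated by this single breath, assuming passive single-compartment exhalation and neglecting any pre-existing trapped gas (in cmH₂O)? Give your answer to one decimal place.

Flow: 50 L/min ÷ 60 = 0.8333 L/s.
R = (PIP − Pplat)/V̇ = (30.8 − 20.8) / 0.8333 = 10.0/0.8333 = 12.0 cmH2O·s/L.
C = Vt/(Pplat − PEEP) = 450.0 / (20.8 − 11) = 450.0/9.8 = 45.918 mL/cmH2O.
τ = R × C = 12.0 × 0.04592 L/cmH2O = 0.551 s.
Fraction remaining = e^(−Te/τ) = e^(−0.95/0.551) = 0.1783; trapped volume = 450.0 × 0.1783 = 80.235 mL.
Additional alveolar pressure from trapping ≈ V_trapped / C = 80.235 / 45.918 = 1.747 cmH2O.

1.7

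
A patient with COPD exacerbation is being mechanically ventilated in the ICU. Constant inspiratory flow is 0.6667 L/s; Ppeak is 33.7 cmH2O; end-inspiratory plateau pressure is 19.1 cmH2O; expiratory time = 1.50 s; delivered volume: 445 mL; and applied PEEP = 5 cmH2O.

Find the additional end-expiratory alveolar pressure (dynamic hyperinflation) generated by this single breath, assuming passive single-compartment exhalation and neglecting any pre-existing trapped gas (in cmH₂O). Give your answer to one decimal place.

R = (PIP − Pplat)/V̇ = (33.7 − 19.1) / 0.6667 = 14.6/0.6667 = 21.899 cmH2O·s/L.
C = Vt/(Pplat − PEEP) = 445.0 / (19.1 − 5) = 445.0/14.1 = 31.56 mL/cmH2O.
τ = R × C = 21.899 × 0.03156 L/cmH2O = 0.6911 s.
Fraction remaining = e^(−Te/τ) = e^(−1.50/0.6911) = 0.1141; trapped volume = 445.0 × 0.1141 = 50.775 mL.
Additional alveolar pressure from trapping ≈ V_trapped / C = 50.775 / 31.56 = 1.609 cmH2O.

1.6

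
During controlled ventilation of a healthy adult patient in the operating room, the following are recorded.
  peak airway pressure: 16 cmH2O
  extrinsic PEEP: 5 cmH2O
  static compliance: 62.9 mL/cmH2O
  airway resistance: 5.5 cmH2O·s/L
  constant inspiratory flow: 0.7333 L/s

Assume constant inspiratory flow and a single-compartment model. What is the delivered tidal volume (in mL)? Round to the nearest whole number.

Equation of motion (constant flow): PIP = Vt/C + R·V̇ + PEEP.
Vt/C = PIP − R·V̇ − PEEP = 16 − 4.033 − 5 = 6.967 cmH2O.
Vt = C × 6.967 = 62.9 × 6.967 = 438.22 mL.

438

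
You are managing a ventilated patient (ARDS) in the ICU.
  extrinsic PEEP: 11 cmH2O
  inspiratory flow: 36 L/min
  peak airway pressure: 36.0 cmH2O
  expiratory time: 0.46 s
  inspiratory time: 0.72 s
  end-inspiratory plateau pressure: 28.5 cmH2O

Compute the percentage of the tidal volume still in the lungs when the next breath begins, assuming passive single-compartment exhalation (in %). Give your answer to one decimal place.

22.5

Flow: 36 L/min ÷ 60 = 0.6 L/s.
Vt = flow × Ti = 0.6 L/s × 0.72 s × 1000 mL/L = 432.0 mL.
R = (PIP − Pplat)/V̇ = (36.0 − 28.5) / 0.6 = 7.5/0.6 = 12.5 cmH2O·s/L.
C = Vt/(Pplat − PEEP) = 432.0 / (28.5 − 11) = 432.0/17.5 = 24.686 mL/cmH2O.
τ = R × C = 12.5 × 0.02469 L/cmH2O = 0.3086 s.
Fraction remaining at end-expiration = e^(−Te/τ) = e^(−0.46/0.3086) = 0.2252 → 22.52%.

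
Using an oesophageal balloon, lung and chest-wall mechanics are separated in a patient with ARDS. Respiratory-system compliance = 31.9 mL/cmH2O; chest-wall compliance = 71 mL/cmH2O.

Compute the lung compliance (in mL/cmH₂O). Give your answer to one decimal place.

57.9

1/CL = 1/Crs − 1/Ccw.
1/CL = 1/31.9 − 1/71 = 0.01726.
CL = 57.937 mL/cmH2O.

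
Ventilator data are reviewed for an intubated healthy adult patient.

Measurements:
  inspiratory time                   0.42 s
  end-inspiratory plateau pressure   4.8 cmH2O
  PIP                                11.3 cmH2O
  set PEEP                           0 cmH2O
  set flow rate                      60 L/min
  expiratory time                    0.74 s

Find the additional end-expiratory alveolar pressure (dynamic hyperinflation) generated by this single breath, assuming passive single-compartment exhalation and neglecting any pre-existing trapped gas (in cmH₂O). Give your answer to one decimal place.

Flow: 60 L/min ÷ 60 = 1 L/s.
Vt = flow × Ti = 1 L/s × 0.42 s × 1000 mL/L = 420.0 mL.
R = (PIP − Pplat)/V̇ = (11.3 − 4.8) / 1 = 6.5/1 = 6.5 cmH2O·s/L.
C = Vt/(Pplat − PEEP) = 420.0 / (4.8 − 0) = 420.0/4.8 = 87.5 mL/cmH2O.
τ = R × C = 6.5 × 0.0875 L/cmH2O = 0.5688 s.
Fraction remaining = e^(−Te/τ) = e^(−0.74/0.5688) = 0.2723; trapped volume = 420.0 × 0.2723 = 114.37 mL.
Additional alveolar pressure from trapping ≈ V_trapped / C = 114.37 / 87.5 = 1.307 cmH2O.

1.3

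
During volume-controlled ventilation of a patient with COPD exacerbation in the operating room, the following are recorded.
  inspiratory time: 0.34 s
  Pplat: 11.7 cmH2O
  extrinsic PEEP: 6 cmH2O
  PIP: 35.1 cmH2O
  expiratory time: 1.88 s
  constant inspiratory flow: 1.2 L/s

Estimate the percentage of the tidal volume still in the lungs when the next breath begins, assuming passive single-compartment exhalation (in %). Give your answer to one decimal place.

Vt = flow × Ti = 1.2 L/s × 0.34 s × 1000 mL/L = 408.0 mL.
R = (PIP − Pplat)/V̇ = (35.1 − 11.7) / 1.2 = 23.4/1.2 = 19.5 cmH2O·s/L.
C = Vt/(Pplat − PEEP) = 408.0 / (11.7 − 6) = 408.0/5.7 = 71.579 mL/cmH2O.
τ = R × C = 19.5 × 0.07158 L/cmH2O = 1.396 s.
Fraction remaining at end-expiration = e^(−Te/τ) = e^(−1.88/1.396) = 0.2601 → 26.01%.

26.0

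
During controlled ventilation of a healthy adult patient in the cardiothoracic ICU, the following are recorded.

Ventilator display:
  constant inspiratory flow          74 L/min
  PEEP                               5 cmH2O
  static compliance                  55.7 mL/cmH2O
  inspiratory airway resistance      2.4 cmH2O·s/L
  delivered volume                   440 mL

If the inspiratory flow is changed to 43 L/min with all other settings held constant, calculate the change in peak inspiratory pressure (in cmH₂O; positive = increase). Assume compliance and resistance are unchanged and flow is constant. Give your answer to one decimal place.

-1.2

Flow: 74 L/min ÷ 60 = 1.2333 L/s.
New flow: 43 L/min ÷ 60 = 0.7167 L/s.
PIP = Vt/C + R·V̇ + PEEP (constant-flow equation of motion).
Only the resistive term changes: ΔPIP = R × ΔV̇ = 2.4 × (0.7167 − 1.2333) = 2.4 × -0.5166 = -1.24 cmH2O.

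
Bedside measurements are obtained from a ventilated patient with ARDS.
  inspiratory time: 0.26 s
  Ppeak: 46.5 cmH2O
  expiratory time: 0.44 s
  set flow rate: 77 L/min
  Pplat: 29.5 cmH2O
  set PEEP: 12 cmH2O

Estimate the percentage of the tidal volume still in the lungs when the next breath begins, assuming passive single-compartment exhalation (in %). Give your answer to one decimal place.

Flow: 77 L/min ÷ 60 = 1.2833 L/s.
Vt = flow × Ti = 1.2833 L/s × 0.26 s × 1000 mL/L = 333.66 mL.
R = (PIP − Pplat)/V̇ = (46.5 − 29.5) / 1.2833 = 17.0/1.2833 = 13.247 cmH2O·s/L.
C = Vt/(Pplat − PEEP) = 333.66 / (29.5 − 12) = 333.66/17.5 = 19.066 mL/cmH2O.
τ = R × C = 13.247 × 0.01907 L/cmH2O = 0.2526 s.
Fraction remaining at end-expiration = e^(−Te/τ) = e^(−0.44/0.2526) = 0.1752 → 17.52%.

17.5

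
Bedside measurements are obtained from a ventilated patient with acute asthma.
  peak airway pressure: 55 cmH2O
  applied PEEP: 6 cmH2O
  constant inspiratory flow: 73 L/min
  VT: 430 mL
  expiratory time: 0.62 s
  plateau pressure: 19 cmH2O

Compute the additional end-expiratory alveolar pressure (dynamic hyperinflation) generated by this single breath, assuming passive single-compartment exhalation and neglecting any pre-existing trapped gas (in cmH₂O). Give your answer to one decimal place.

6.9

Flow: 73 L/min ÷ 60 = 1.2167 L/s.
R = (PIP − Pplat)/V̇ = (55 − 19) / 1.2167 = 36.0/1.2167 = 29.588 cmH2O·s/L.
C = Vt/(Pplat − PEEP) = 430.0 / (19 − 6) = 430.0/13.0 = 33.077 mL/cmH2O.
τ = R × C = 29.588 × 0.03308 L/cmH2O = 0.9788 s.
Fraction remaining = e^(−Te/τ) = e^(−0.62/0.9788) = 0.5308; trapped volume = 430.0 × 0.5308 = 228.24 mL.
Additional alveolar pressure from trapping ≈ V_trapped / C = 228.24 / 33.077 = 6.9 cmH2O.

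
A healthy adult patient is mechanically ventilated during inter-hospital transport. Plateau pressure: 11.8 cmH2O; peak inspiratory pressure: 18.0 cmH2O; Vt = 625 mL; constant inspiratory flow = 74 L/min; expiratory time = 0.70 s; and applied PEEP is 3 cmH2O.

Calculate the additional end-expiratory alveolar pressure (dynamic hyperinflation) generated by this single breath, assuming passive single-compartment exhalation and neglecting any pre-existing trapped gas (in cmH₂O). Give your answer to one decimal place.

Flow: 74 L/min ÷ 60 = 1.2333 L/s.
R = (PIP − Pplat)/V̇ = (18.0 − 11.8) / 1.2333 = 6.2/1.2333 = 5.027 cmH2O·s/L.
C = Vt/(Pplat − PEEP) = 625.0 / (11.8 − 3) = 625.0/8.8 = 71.023 mL/cmH2O.
τ = R × C = 5.027 × 0.07102 L/cmH2O = 0.357 s.
Fraction remaining = e^(−Te/τ) = e^(−0.70/0.357) = 0.1407; trapped volume = 625.0 × 0.1407 = 87.938 mL.
Additional alveolar pressure from trapping ≈ V_trapped / C = 87.938 / 71.023 = 1.238 cmH2O.

1.2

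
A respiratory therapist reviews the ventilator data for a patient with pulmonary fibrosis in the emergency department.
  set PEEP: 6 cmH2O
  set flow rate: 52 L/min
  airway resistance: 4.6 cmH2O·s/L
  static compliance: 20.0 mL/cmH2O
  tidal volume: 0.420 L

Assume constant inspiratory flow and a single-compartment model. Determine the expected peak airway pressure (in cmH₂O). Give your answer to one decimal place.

31.0

Flow: 52 L/min ÷ 60 = 0.8667 L/s.
Equation of motion (constant flow): PIP = Vt/C + R·V̇ + PEEP.
PIP = 420/20.0 + 4.6×0.8667 + 6 = 21.0 + 3.987 + 6 = 30.987 cmH2O.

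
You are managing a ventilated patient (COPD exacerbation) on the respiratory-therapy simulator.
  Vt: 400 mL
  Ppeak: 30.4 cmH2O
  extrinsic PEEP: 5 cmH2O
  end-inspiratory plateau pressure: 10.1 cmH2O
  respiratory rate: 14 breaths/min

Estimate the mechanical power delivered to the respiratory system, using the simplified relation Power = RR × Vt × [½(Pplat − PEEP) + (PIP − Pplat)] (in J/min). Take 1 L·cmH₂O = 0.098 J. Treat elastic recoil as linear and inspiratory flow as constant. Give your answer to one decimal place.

Per-breath work = Vt × [½(Pplat−PEEP) + (PIP−Pplat)] = 0.400 × [0.5×5.1 + 20.3] = 0.400 × 22.85 = 9.14 L·cmH2O.
Power = 14 × 9.14 = 127.96 L·cmH2O/min.
× 0.098 J/(L·cmH2O) → 12.54 J/min.

12.5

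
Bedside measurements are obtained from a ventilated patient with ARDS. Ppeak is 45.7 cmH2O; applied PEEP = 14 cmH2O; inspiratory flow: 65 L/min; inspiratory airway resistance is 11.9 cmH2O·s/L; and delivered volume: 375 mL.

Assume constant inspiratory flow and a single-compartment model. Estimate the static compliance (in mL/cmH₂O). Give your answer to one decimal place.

Flow: 65 L/min ÷ 60 = 1.0833 L/s.
Equation of motion (constant flow): PIP = Vt/C + R·V̇ + PEEP.
Vt/C = PIP − R·V̇ − PEEP = 45.7 − 11.9×1.0833 − 14 = 45.7 − 12.891 − 14 = 18.809 cmH2O.
C = Vt / 18.809 = 375 / 18.809 = 19.937 mL/cmH2O.

19.9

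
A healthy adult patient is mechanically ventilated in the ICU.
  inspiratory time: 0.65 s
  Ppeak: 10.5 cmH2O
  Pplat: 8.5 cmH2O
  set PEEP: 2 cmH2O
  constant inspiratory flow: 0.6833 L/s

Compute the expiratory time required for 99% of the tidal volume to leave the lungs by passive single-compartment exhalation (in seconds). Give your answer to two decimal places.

Vt = flow × Ti = 0.6833 L/s × 0.65 s × 1000 mL/L = 444.15 mL.
R = (PIP − Pplat)/V̇ = (10.5 − 8.5) / 0.6833 = 2.0/0.6833 = 2.927 cmH2O·s/L.
C = Vt/(Pplat − PEEP) = 444.15 / (8.5 − 2) = 444.15/6.5 = 68.331 mL/cmH2O.
τ = R × C = 2.927 × 0.06833 L/cmH2O = 0.2 s.
t = −τ·ln(1 − 0.99) = −0.2·ln(0.01) = 0.921 s.

0.92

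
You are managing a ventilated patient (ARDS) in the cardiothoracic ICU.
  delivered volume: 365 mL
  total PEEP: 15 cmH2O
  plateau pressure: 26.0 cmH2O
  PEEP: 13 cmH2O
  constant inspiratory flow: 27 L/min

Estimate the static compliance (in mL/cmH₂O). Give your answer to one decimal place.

End-expiratory occlusion gives total PEEP = 15 cmH2O (intrinsic PEEP = 15 − 13 = 2). Use total PEEP for the elastic gradient.
Cstat = Vt / (Pplat − PEEPtotal) = 365 / (26.0 − 15) = 365 / 11.0 = 33.182 mL/cmH2O.

33.2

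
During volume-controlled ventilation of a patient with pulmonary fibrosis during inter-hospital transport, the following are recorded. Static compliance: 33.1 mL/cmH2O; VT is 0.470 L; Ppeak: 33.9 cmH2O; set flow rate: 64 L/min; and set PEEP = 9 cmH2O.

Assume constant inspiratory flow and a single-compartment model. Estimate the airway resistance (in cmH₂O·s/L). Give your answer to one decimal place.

Flow: 64 L/min ÷ 60 = 1.0667 L/s.
Equation of motion (constant flow): PIP = Vt/C + R·V̇ + PEEP.
R·V̇ = PIP − Vt/C − PEEP = 33.9 − 470/33.1 − 9 = 33.9 − 14.199 − 9 = 10.701 cmH2O.
R = 10.701 / 1.0667 = 10.032 cmH2O·s/L.

10.0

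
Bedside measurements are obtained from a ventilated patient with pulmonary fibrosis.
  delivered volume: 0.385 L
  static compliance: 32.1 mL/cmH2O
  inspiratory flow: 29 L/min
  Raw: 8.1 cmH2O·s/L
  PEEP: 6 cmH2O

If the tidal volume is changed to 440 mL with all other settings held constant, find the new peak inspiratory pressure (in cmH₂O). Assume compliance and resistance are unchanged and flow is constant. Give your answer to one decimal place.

23.6

Flow: 29 L/min ÷ 60 = 0.4833 L/s.
PIP = Vt/C + R·V̇ + PEEP (constant-flow equation of motion).
Only the elastic term changes: ΔPIP = ΔVt / C = (440 − 385) / 32.1 = 1.713 cmH2O.
Original PIP = 385/32.1 + 8.1×0.4833 + 6 = 21.908 cmH2O; new PIP = 21.908 + (1.713) = 23.621 cmH2O.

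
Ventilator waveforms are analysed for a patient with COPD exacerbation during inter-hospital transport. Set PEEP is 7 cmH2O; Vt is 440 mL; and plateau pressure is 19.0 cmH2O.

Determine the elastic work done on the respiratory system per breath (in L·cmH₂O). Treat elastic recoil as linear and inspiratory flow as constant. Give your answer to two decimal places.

Elastic work ≈ ½ × (Pplat − PEEP) × Vt = 0.5 × (19.0 − 7) × 0.440 L = 0.5 × 12.0 × 0.440 = 2.64 L·cmH2O.

2.64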